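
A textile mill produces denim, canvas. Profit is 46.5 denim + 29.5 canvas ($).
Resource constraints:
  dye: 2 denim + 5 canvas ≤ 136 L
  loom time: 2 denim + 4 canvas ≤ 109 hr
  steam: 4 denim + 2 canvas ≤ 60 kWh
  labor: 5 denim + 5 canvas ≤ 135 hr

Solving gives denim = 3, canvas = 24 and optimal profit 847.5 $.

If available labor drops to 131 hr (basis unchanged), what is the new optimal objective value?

837.5

At the optimum: dye uses 126 of 136 (slack = 10); loom time uses 102 of 109 (slack = 7); steam uses 60 of 60 (binding); labor uses 135 of 135 (binding).
By complementary slackness, y = 0 for the non-binding constraints.
From A_Bᵀ y = c: 4·y_steam + 5·y_labor = 46.5; 2·y_steam + 5·y_labor = 29.5.
Solving: y_steam = 8.5, y_labor = 2.5.
Δz = y_labor·Δb = 2.5 × (-4) = -10, so new z* = 847.5 − 10 = 837.5.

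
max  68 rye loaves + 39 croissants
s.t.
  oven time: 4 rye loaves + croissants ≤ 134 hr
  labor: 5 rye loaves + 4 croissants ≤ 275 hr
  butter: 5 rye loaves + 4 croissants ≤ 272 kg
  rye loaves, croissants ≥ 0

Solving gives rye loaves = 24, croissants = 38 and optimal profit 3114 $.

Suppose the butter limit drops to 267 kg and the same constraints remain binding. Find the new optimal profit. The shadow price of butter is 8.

3074

Δb = -5, so new z* = 3114 + (8)·(-5) = 3114 − 40 = 3074.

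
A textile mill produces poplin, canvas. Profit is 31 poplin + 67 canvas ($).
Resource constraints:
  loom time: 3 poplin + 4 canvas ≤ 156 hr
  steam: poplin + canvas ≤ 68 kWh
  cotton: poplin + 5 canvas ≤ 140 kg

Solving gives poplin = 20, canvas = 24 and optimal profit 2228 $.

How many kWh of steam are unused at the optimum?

steam used = 1·20 + 1·24 = 44; slack = 68 − 44 = 24.

24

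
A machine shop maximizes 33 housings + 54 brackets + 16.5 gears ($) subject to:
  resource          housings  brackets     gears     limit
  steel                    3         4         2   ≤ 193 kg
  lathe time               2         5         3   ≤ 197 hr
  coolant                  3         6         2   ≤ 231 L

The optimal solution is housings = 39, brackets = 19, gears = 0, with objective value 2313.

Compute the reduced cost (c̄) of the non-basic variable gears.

Binding: steel and coolant. Non-binding: lathe time (24 unused).
By complementary slackness, y = 0 for the non-binding constraint.
Dual feasibility on the basic columns requires 3·y_steel + 3·y_coolant = 33, 4·y_steel + 6·y_coolant = 54.
This yields shadow prices y_steel = 6, y_coolant = 5.
Reduced cost of gears: c₃ − yᵀa₃ = 16.5 − (6·2 + 5·2) = 16.5 − 22 = -5.5.

-5.5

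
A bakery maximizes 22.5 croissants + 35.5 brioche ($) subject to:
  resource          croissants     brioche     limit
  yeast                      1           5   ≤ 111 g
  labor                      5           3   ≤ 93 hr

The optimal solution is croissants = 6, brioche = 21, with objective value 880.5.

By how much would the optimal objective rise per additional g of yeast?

At the optimum: yeast uses 111 of 111 (binding); labor uses 93 of 93 (binding).
From A_Bᵀ y = c: 1·y_yeast + 5·y_labor = 22.5; 5·y_yeast + 3·y_labor = 35.5.
Solving: y_yeast = 5, y_labor = 3.5.
Shadow price of yeast = 5.

5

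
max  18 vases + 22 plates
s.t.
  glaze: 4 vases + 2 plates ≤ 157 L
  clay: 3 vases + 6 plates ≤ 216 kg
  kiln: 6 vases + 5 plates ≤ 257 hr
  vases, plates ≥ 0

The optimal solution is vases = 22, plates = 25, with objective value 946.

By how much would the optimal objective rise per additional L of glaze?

At the optimum: glaze uses 138 of 157 (slack = 19); clay uses 216 of 216 (binding); kiln uses 257 of 257 (binding).
Slack constraints have shadow price 0 (complementary slackness).
Dual feasibility on the basic columns requires 3·y_clay + 6·y_kiln = 18, 6·y_clay + 5·y_kiln = 22.
→ y_clay = 2 and y_kiln = 2.
Shadow price of glaze = 0.

0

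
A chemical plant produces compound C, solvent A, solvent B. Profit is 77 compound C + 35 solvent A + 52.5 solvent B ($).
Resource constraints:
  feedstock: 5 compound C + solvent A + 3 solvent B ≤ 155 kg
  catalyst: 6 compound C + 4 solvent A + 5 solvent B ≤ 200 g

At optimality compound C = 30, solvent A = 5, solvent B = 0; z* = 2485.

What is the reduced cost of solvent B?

Both feedstock and catalyst are binding at x*.
The binding rows give the dual system: 5·y_feedstock + 6·y_catalyst = 77 and 1·y_feedstock + 4·y_catalyst = 35.
This yields shadow prices y_feedstock = 7, y_catalyst = 7.
Reduced cost of solvent B: c₃ − yᵀa₃ = 52.5 − (7·3 + 7·5) = 52.5 − 56 = -3.5.

-3.5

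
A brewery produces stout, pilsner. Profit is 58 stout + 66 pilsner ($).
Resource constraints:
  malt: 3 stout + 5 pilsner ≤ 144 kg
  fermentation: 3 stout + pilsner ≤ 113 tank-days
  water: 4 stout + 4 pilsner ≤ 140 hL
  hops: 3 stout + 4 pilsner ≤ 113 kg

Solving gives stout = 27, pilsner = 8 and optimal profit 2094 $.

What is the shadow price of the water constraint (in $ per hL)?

Check each constraint at x*: malt 121/144 (slack 23); fermentation 89/113 (slack 24); water 140/140 (tight); hops 113/113 (tight).
By complementary slackness, y = 0 for the non-binding constraints.
Dual feasibility on the basic columns requires 4·y_water + 3·y_hops = 58, 4·y_water + 4·y_hops = 66.
This yields shadow prices y_water = 8.5, y_hops = 8.
Shadow price of water = 8.5.

8.5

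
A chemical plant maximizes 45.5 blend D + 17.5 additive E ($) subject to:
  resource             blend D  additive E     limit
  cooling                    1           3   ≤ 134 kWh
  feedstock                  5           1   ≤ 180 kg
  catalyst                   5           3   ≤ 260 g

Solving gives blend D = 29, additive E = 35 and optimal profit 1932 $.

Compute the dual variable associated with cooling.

At the optimum: cooling uses 134 of 134 (binding); feedstock uses 180 of 180 (binding); catalyst uses 250 of 260 (slack = 10).
Since catalyst is not tight, its dual is 0.
Dual feasibility on the basic columns requires 1·y_cooling + 5·y_feedstock = 45.5, 3·y_cooling + 1·y_feedstock = 17.5.
This yields shadow prices y_cooling = 3, y_feedstock = 8.5.
Shadow price of cooling = 3.

3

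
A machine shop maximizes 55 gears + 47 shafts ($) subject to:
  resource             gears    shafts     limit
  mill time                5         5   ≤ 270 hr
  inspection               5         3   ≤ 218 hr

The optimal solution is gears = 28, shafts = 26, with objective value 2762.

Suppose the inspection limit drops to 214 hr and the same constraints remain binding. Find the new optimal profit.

2746

Check each constraint at x*: mill time 270/270 (tight); inspection 218/218 (tight).
Dual feasibility on the basic columns requires 5·y_mill time + 5·y_inspection = 55, 5·y_mill time + 3·y_inspection = 47.
Solving: y_mill time = 7, y_inspection = 4.
Δz = y_inspection·Δb = 4 × (-4) = -16, so new z* = 2762 − 16 = 2746.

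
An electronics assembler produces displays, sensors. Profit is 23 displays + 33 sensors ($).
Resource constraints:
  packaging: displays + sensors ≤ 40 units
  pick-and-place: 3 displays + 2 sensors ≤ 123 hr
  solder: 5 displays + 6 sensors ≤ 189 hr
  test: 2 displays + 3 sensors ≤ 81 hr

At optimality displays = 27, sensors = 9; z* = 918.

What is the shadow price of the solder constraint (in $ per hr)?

1

Binding: solder and test. Non-binding: packaging (4 unused), pick-and-place (24 unused).
By complementary slackness, y = 0 for the non-binding constraints.
From A_Bᵀ y = c: 5·y_solder + 2·y_test = 23; 6·y_solder + 3·y_test = 33.
Solving: y_solder = 1, y_test = 9.
Shadow price of solder = 1.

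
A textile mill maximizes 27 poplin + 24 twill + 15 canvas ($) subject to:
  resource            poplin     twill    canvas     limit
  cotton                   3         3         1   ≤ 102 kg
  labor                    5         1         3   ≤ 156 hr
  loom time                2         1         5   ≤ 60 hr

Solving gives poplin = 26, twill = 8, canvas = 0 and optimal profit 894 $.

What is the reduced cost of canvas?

-7

At the optimum: cotton uses 102 of 102 (binding); labor uses 138 of 156 (slack = 18); loom time uses 60 of 60 (binding).
Slack constraints have shadow price 0 (complementary slackness).
The binding rows give the dual system: 3·y_cotton + 2·y_loom time = 27 and 3·y_cotton + 1·y_loom time = 24.
Solving: y_cotton = 7, y_loom time = 3.
Reduced cost of canvas: c₃ − yᵀa₃ = 15 − (7·1 + 3·5) = 15 − 22 = -7.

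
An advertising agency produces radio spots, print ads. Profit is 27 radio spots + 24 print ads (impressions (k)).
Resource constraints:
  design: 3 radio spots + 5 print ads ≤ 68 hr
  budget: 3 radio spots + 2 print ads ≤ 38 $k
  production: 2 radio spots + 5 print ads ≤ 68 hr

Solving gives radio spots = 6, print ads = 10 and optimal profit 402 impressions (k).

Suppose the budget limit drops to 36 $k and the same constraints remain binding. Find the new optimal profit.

Binding: design and budget. Non-binding: production (6 unused).
By complementary slackness, y = 0 for the non-binding constraint.
Dual feasibility on the basic columns requires 3·y_design + 3·y_budget = 27, 5·y_design + 2·y_budget = 24.
Solving: y_design = 2, y_budget = 7.
Δz = y_budget·Δb = 7 × (-2) = -14, so new z* = 402 − 14 = 388.

388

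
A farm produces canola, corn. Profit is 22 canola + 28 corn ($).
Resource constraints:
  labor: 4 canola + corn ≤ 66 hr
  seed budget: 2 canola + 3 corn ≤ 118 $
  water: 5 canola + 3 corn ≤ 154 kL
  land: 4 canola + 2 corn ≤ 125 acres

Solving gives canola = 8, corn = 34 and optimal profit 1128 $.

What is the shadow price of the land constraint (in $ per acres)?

Binding: labor and seed budget. Non-binding: water (12 unused), land (25 unused).
Since water, land are not tight, their duals are 0.
From A_Bᵀ y = c: 4·y_labor + 2·y_seed budget = 22; 1·y_labor + 3·y_seed budget = 28.
Solving: y_labor = 1, y_seed budget = 9.
Shadow price of land = 0.

0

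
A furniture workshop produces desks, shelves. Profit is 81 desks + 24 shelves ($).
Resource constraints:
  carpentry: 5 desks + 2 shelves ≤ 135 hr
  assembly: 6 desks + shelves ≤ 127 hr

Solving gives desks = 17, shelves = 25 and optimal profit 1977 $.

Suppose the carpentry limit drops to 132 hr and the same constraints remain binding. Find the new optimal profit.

Both carpentry and assembly are binding at x*.
Dual feasibility on the basic columns requires 5·y_carpentry + 6·y_assembly = 81, 2·y_carpentry + 1·y_assembly = 24.
This yields shadow prices y_carpentry = 9, y_assembly = 6.
Δz = y_carpentry·Δb = 9 × (-3) = -27, so new z* = 1977 − 27 = 1950.

1950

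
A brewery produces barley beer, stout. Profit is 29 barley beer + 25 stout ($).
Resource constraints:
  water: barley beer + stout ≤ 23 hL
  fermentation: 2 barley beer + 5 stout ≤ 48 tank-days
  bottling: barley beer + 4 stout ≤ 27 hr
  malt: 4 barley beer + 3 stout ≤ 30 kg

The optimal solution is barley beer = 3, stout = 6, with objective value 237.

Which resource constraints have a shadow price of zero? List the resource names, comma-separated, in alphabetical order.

water: 9/23 (slack 14)
fermentation: 36/48 (slack 12)
bottling: 27/27 (binding)
malt: 30/30 (binding)
By complementary slackness, a constraint with positive slack has shadow price 0 → fermentation, water.

fermentation, water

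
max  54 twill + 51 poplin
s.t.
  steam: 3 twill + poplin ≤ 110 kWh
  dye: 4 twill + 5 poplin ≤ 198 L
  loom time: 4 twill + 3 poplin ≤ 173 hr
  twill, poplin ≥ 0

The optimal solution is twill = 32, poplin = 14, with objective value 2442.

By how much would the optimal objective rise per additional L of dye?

9

Binding: steam and dye. Non-binding: loom time (3 unused).
By complementary slackness, y = 0 for the non-binding constraint.
Dual feasibility on the basic columns requires 3·y_steam + 4·y_dye = 54, 1·y_steam + 5·y_dye = 51.
→ y_steam = 6 and y_dye = 9.
Shadow price of dye = 9.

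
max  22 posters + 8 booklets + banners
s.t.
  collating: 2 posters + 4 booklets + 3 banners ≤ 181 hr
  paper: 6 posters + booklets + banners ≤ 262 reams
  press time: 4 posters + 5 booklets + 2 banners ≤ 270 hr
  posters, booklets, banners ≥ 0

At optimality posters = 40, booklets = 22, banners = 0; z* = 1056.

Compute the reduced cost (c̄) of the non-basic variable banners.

-4

Check each constraint at x*: collating 168/181 (slack 13); paper 262/262 (tight); press time 270/270 (tight).
By complementary slackness, y = 0 for the non-binding constraint.
From A_Bᵀ y = c: 6·y_paper + 4·y_press time = 22; 1·y_paper + 5·y_press time = 8.
This yields shadow prices y_paper = 3, y_press time = 1.
Reduced cost of banners: c₃ − yᵀa₃ = 1 − (3·1 + 1·2) = 1 − 5 = -4.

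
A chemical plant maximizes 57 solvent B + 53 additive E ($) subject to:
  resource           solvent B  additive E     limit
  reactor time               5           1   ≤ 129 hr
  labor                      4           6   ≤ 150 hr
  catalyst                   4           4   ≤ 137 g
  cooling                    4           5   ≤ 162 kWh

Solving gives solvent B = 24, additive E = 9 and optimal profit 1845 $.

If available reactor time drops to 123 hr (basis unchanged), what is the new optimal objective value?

At the optimum: reactor time uses 129 of 129 (binding); labor uses 150 of 150 (binding); catalyst uses 132 of 137 (slack = 5); cooling uses 141 of 162 (slack = 21).
Since catalyst, cooling are not tight, their duals are 0.
Dual feasibility on the basic columns requires 5·y_reactor time + 4·y_labor = 57, 1·y_reactor time + 6·y_labor = 53.
Solving: y_reactor time = 5, y_labor = 8.
Δz = y_reactor time·Δb = 5 × (-6) = -30, so new z* = 1845 − 30 = 1815.

1815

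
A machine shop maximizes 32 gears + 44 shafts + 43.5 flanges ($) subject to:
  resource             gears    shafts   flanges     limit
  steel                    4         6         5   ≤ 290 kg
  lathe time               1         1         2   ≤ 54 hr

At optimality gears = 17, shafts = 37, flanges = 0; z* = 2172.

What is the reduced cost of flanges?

-2.5

Both steel and lathe time are binding at x*.
Dual feasibility on the basic columns requires 4·y_steel + 1·y_lathe time = 32, 6·y_steel + 1·y_lathe time = 44.
This yields shadow prices y_steel = 6, y_lathe time = 8.
Reduced cost of flanges: c₃ − yᵀa₃ = 43.5 − (6·5 + 8·2) = 43.5 − 46 = -2.5.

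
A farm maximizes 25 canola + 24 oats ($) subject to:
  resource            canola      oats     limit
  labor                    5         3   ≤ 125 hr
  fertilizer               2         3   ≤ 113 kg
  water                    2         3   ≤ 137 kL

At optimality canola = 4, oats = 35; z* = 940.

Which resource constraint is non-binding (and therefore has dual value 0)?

water

labor: 125/125 (binding)
fertilizer: 113/113 (binding)
water: 113/137 (slack 24)
By complementary slackness, a constraint with positive slack has shadow price 0 → water.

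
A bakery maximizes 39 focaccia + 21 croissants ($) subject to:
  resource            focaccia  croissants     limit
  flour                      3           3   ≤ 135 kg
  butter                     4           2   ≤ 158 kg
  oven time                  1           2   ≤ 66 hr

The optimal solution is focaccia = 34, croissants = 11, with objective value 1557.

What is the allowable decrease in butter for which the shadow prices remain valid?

Binding constraints: flour, butter. The basis is B = [[3,3],[4,2]] with det -6.
Per unit decrease in butter, x* moves by d = (-0.5, 0.5).
The basis stays optimal until oven time becomes binding; allowable decrease = 20 kg.

20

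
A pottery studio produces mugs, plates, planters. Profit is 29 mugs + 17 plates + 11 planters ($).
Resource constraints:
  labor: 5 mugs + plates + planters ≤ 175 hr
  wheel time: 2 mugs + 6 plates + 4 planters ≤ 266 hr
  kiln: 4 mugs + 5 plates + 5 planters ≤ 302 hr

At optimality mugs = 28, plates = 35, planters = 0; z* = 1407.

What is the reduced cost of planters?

Binding: labor and wheel time. Non-binding: kiln (15 unused).
By complementary slackness, y = 0 for the non-binding constraint.
The binding rows give the dual system: 5·y_labor + 2·y_wheel time = 29 and 1·y_labor + 6·y_wheel time = 17.
Solving: y_labor = 5, y_wheel time = 2.
Reduced cost of planters: c₃ − yᵀa₃ = 11 − (5·1 + 2·4) = 11 − 13 = -2.

-2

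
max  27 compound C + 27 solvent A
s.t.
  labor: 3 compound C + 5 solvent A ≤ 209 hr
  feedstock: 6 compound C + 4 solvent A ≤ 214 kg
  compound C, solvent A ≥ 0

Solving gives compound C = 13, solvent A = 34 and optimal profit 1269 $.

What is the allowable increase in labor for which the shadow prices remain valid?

Binding constraints: labor, feedstock. The basis is B = [[3,5],[6,4]] with det -18.
Per unit increase in labor, x* moves by d = (-0.2222, 0.3333).
The basis stays optimal until compound C reaches 0; allowable increase = 58.5 hr.

58.5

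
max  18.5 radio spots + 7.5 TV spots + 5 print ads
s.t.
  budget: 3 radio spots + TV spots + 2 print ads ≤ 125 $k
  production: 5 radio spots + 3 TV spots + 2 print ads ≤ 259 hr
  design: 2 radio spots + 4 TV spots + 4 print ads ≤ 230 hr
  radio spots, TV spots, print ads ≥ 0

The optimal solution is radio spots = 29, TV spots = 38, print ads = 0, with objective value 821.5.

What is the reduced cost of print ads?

-6

Binding: budget and production. Non-binding: design (20 unused).
Since design is not tight, its dual is 0.
The binding rows give the dual system: 3·y_budget + 5·y_production = 18.5 and 1·y_budget + 3·y_production = 7.5.
Solving: y_budget = 4.5, y_production = 1.
Reduced cost of print ads: c₃ − yᵀa₃ = 5 − (4.5·2 + 1·2) = 5 − 11 = -6.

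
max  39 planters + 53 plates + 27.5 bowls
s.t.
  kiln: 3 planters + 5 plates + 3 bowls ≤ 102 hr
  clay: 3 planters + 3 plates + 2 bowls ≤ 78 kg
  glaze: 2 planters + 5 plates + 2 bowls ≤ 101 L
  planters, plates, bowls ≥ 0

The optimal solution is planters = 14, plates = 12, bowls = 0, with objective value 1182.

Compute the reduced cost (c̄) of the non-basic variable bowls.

-5.5

Check each constraint at x*: kiln 102/102 (tight); clay 78/78 (tight); glaze 88/101 (slack 13).
Since glaze is not tight, its dual is 0.
The binding rows give the dual system: 3·y_kiln + 3·y_clay = 39 and 5·y_kiln + 3·y_clay = 53.
This yields shadow prices y_kiln = 7, y_clay = 6.
Reduced cost of bowls: c₃ − yᵀa₃ = 27.5 − (7·3 + 6·2) = 27.5 − 33 = -5.5.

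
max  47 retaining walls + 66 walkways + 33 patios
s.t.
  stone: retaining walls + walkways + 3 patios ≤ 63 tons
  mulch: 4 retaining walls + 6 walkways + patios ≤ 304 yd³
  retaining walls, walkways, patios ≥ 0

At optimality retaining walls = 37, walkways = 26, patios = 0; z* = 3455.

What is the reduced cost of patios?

Check each constraint at x*: stone 63/63 (tight); mulch 304/304 (tight).
The binding rows give the dual system: 1·y_stone + 4·y_mulch = 47 and 1·y_stone + 6·y_mulch = 66.
This yields shadow prices y_stone = 9, y_mulch = 9.5.
Reduced cost of patios: c₃ − yᵀa₃ = 33 − (9·3 + 9.5·1) = 33 − 36.5 = -3.5.

-3.5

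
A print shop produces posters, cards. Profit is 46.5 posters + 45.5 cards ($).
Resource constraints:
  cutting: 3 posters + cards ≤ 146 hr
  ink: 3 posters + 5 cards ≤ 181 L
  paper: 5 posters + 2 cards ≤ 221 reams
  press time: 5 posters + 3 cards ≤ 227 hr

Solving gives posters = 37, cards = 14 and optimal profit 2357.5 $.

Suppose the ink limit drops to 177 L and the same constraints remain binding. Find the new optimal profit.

2335.5

Check each constraint at x*: cutting 125/146 (slack 21); ink 181/181 (tight); paper 213/221 (slack 8); press time 227/227 (tight).
By complementary slackness, y = 0 for the non-binding constraints.
The binding rows give the dual system: 3·y_ink + 5·y_press time = 46.5 and 5·y_ink + 3·y_press time = 45.5.
Solving: y_ink = 5.5, y_press time = 6.
Δz = y_ink·Δb = 5.5 × (-4) = -22, so new z* = 2357.5 − 22 = 2335.5.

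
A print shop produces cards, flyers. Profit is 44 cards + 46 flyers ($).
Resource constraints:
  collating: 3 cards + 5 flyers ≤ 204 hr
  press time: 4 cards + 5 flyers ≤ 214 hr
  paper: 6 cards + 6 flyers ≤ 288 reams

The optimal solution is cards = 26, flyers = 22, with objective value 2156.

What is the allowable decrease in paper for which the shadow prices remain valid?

Binding constraints: press time, paper. The basis is B = [[4,5],[6,6]] with det -6.
Per unit decrease in paper, x* moves by d = (-0.8333, 0.6667).
The basis stays optimal until collating becomes binding; allowable decrease = 19.2 reams.

19.2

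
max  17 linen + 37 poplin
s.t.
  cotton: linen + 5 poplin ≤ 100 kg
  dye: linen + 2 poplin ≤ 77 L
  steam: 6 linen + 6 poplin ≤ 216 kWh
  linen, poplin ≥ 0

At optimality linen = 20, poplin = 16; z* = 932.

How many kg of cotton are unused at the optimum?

cotton used = 1·20 + 5·16 = 100; slack = 100 − 100 = 0.

0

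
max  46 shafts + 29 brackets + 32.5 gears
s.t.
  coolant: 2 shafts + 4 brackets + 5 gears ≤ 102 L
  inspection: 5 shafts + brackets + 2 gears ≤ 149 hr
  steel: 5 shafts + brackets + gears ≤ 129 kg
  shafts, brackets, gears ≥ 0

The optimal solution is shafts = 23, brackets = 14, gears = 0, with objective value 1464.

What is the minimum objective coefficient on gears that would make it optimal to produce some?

Check each constraint at x*: coolant 102/102 (tight); inspection 129/149 (slack 20); steel 129/129 (tight).
Since inspection is not tight, its dual is 0.
Dual feasibility on the basic columns requires 2·y_coolant + 5·y_steel = 46, 4·y_coolant + 1·y_steel = 29.
Solving: y_coolant = 5.5, y_steel = 7.
gears enters the basis when its profit ≥ yᵀa₃ = 5.5·5 + 7·1 = 34.5.

34.5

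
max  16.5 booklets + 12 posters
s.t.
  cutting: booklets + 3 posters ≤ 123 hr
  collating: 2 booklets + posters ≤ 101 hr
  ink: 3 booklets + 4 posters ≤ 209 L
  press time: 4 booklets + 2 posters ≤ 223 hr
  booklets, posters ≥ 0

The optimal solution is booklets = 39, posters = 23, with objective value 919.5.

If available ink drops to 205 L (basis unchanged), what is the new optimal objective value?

Check each constraint at x*: cutting 108/123 (slack 15); collating 101/101 (tight); ink 209/209 (tight); press time 202/223 (slack 21).
Since cutting, press time are not tight, their duals are 0.
The binding rows give the dual system: 2·y_collating + 3·y_ink = 16.5 and 1·y_collating + 4·y_ink = 12.
This yields shadow prices y_collating = 6, y_ink = 1.5.
Δz = y_ink·Δb = 1.5 × (-4) = -6, so new z* = 919.5 − 6 = 913.5.

913.5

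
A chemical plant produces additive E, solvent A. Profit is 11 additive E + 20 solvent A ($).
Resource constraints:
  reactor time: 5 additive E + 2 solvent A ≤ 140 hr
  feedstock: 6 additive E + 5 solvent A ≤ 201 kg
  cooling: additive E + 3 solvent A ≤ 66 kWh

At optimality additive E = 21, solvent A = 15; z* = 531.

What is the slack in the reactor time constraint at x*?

5

reactor time used = 5·21 + 2·15 = 135; slack = 140 − 135 = 5.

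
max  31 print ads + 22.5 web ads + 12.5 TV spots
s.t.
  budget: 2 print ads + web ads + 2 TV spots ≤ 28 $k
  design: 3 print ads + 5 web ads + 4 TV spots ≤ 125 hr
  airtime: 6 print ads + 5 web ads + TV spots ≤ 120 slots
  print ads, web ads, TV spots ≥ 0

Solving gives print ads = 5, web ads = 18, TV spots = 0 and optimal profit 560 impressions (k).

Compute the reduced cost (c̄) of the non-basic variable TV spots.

Binding: budget and airtime. Non-binding: design (20 unused).
By complementary slackness, y = 0 for the non-binding constraint.
Dual feasibility on the basic columns requires 2·y_budget + 6·y_airtime = 31, 1·y_budget + 5·y_airtime = 22.5.
This yields shadow prices y_budget = 5, y_airtime = 3.5.
Reduced cost of TV spots: c₃ − yᵀa₃ = 12.5 − (5·2 + 3.5·1) = 12.5 − 13.5 = -1.

-1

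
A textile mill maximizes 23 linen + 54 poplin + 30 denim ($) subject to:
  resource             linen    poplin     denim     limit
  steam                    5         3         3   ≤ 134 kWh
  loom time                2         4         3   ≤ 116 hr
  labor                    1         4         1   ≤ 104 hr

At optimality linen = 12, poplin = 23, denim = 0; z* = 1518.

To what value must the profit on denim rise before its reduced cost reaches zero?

32.5

At the optimum: steam uses 129 of 134 (slack = 5); loom time uses 116 of 116 (binding); labor uses 104 of 104 (binding).
By complementary slackness, y = 0 for the non-binding constraint.
The binding rows give the dual system: 2·y_loom time + 1·y_labor = 23 and 4·y_loom time + 4·y_labor = 54.
→ y_loom time = 9.5 and y_labor = 4.
denim enters the basis when its profit ≥ yᵀa₃ = 9.5·3 + 4·1 = 32.5.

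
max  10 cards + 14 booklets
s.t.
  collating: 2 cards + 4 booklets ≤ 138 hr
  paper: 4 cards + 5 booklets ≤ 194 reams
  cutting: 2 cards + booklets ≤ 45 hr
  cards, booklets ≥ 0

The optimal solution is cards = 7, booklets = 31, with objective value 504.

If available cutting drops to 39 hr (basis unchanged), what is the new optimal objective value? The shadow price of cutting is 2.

492

Δb = -6, so new z* = 504 + (2)·(-6) = 504 − 12 = 492.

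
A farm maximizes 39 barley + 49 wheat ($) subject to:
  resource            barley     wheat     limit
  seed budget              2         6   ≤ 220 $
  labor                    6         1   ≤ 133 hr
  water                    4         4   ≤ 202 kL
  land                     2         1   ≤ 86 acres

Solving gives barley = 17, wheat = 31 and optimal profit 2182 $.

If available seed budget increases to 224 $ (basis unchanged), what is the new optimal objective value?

Binding: seed budget and labor. Non-binding: water (10 unused), land (21 unused).
Slack constraints have shadow price 0 (complementary slackness).
Dual feasibility on the basic columns requires 2·y_seed budget + 6·y_labor = 39, 6·y_seed budget + 1·y_labor = 49.
Solving: y_seed budget = 7.5, y_labor = 4.
Δz = y_seed budget·Δb = 7.5 × (4) = 30, so new z* = 2182 + 30 = 2212.

2212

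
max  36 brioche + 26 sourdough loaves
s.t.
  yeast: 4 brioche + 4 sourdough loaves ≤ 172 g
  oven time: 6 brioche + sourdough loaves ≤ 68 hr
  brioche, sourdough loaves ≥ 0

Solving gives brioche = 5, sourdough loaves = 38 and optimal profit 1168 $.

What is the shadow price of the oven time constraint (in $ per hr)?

Check each constraint at x*: yeast 172/172 (tight); oven time 68/68 (tight).
The binding rows give the dual system: 4·y_yeast + 6·y_oven time = 36 and 4·y_yeast + 1·y_oven time = 26.
→ y_yeast = 6 and y_oven time = 2.
Shadow price of oven time = 2.

2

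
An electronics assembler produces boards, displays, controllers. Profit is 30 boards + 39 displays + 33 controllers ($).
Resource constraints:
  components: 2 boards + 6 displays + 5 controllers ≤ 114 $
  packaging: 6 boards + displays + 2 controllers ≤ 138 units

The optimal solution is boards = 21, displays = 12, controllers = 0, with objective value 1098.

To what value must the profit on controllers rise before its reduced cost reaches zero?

At the optimum: components uses 114 of 114 (binding); packaging uses 138 of 138 (binding).
The binding rows give the dual system: 2·y_components + 6·y_packaging = 30 and 6·y_components + 1·y_packaging = 39.
This yields shadow prices y_components = 6, y_packaging = 3.
controllers enters the basis when its profit ≥ yᵀa₃ = 6·5 + 3·2 = 36.

36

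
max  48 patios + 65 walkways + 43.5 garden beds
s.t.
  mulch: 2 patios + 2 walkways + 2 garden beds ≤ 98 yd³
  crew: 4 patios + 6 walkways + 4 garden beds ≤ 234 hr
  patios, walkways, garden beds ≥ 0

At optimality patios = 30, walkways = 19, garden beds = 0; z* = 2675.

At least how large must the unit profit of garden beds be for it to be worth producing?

Check each constraint at x*: mulch 98/98 (tight); crew 234/234 (tight).
Dual feasibility on the basic columns requires 2·y_mulch + 4·y_crew = 48, 2·y_mulch + 6·y_crew = 65.
Solving: y_mulch = 7, y_crew = 8.5.
garden beds enters the basis when its profit ≥ yᵀa₃ = 7·2 + 8.5·4 = 48.

48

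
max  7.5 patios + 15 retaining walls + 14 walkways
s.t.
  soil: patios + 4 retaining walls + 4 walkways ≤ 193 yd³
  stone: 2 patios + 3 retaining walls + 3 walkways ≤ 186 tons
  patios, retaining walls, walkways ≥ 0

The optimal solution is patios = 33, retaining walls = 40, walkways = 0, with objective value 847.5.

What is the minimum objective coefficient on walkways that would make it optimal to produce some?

15

At the optimum: soil uses 193 of 193 (binding); stone uses 186 of 186 (binding).
Dual feasibility on the basic columns requires 1·y_soil + 2·y_stone = 7.5, 4·y_soil + 3·y_stone = 15.
This yields shadow prices y_soil = 1.5, y_stone = 3.
walkways enters the basis when its profit ≥ yᵀa₃ = 1.5·4 + 3·3 = 15.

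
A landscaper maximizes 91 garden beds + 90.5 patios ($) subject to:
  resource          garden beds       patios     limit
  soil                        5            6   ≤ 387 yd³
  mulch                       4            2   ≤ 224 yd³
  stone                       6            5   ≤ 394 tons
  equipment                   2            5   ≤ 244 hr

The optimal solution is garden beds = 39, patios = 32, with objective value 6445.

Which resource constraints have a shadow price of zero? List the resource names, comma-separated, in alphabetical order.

soil: 387/387 (binding)
mulch: 220/224 (slack 4)
stone: 394/394 (binding)
equipment: 238/244 (slack 6)
By complementary slackness, a constraint with positive slack has shadow price 0 → equipment, mulch.

equipment, mulch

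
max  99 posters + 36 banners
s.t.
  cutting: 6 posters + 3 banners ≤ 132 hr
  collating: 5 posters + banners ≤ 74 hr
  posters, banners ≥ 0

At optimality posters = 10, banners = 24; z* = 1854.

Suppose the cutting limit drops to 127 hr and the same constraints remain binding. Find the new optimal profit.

Check each constraint at x*: cutting 132/132 (tight); collating 74/74 (tight).
The binding rows give the dual system: 6·y_cutting + 5·y_collating = 99 and 3·y_cutting + 1·y_collating = 36.
→ y_cutting = 9 and y_collating = 9.
Δz = y_cutting·Δb = 9 × (-5) = -45, so new z* = 1854 − 45 = 1809.

1809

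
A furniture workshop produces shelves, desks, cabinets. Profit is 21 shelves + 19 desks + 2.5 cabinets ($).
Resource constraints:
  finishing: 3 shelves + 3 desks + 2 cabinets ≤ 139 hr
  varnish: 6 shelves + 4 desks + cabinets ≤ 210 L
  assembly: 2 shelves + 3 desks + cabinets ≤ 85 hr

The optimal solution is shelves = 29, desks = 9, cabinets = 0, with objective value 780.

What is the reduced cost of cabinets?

Binding: varnish and assembly. Non-binding: finishing (25 unused).
Slack constraints have shadow price 0 (complementary slackness).
The binding rows give the dual system: 6·y_varnish + 2·y_assembly = 21 and 4·y_varnish + 3·y_assembly = 19.
Solving: y_varnish = 2.5, y_assembly = 3.
Reduced cost of cabinets: c₃ − yᵀa₃ = 2.5 − (2.5·1 + 3·1) = 2.5 − 5.5 = -3.

-3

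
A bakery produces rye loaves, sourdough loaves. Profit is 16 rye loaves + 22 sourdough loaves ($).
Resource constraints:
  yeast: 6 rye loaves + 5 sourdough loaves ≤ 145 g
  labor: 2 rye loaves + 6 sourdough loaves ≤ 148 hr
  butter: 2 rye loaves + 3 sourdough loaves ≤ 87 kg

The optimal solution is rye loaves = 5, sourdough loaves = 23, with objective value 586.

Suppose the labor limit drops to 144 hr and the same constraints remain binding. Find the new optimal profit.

Check each constraint at x*: yeast 145/145 (tight); labor 148/148 (tight); butter 79/87 (slack 8).
Slack constraints have shadow price 0 (complementary slackness).
From A_Bᵀ y = c: 6·y_yeast + 2·y_labor = 16; 5·y_yeast + 6·y_labor = 22.
This yields shadow prices y_yeast = 2, y_labor = 2.
Δz = y_labor·Δb = 2 × (-4) = -8, so new z* = 586 − 8 = 578.

578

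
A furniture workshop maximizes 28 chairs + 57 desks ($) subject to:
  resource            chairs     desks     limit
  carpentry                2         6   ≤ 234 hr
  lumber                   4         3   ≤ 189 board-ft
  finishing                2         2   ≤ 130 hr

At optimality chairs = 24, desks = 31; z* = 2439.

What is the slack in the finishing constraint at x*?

20

finishing used = 2·24 + 2·31 = 110; slack = 130 − 110 = 20.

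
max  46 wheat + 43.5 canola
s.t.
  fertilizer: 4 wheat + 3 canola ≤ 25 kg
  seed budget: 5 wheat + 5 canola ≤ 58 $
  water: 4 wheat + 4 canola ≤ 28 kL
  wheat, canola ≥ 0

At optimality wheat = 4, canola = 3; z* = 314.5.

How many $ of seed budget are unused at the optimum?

23

seed budget used = 5·4 + 5·3 = 35; slack = 58 − 35 = 23.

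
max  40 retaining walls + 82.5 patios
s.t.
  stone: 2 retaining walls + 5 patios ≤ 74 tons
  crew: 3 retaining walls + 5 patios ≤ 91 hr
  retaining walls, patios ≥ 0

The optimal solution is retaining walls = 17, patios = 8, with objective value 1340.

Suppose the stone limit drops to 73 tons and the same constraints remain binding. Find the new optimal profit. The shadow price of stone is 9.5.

Δb = -1, so new z* = 1340 + (9.5)·(-1) = 1340 − 9.5 = 1330.5.

1330.5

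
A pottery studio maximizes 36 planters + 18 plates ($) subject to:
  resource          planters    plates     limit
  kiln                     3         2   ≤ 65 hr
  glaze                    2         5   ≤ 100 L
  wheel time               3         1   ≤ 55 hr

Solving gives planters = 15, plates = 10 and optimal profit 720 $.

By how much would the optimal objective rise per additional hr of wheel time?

6

At the optimum: kiln uses 65 of 65 (binding); glaze uses 80 of 100 (slack = 20); wheel time uses 55 of 55 (binding).
Slack constraints have shadow price 0 (complementary slackness).
Dual feasibility on the basic columns requires 3·y_kiln + 3·y_wheel time = 36, 2·y_kiln + 1·y_wheel time = 18.
→ y_kiln = 6 and y_wheel time = 6.
Shadow price of wheel time = 6.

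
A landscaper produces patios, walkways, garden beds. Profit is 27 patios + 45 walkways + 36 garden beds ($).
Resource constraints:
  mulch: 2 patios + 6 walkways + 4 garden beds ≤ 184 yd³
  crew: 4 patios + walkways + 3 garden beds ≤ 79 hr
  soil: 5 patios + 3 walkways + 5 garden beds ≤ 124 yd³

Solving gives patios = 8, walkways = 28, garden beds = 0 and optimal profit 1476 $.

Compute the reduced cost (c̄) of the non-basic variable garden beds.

-3

Check each constraint at x*: mulch 184/184 (tight); crew 60/79 (slack 19); soil 124/124 (tight).
Slack constraints have shadow price 0 (complementary slackness).
From A_Bᵀ y = c: 2·y_mulch + 5·y_soil = 27; 6·y_mulch + 3·y_soil = 45.
→ y_mulch = 6 and y_soil = 3.
Reduced cost of garden beds: c₃ − yᵀa₃ = 36 − (6·4 + 3·5) = 36 − 39 = -3.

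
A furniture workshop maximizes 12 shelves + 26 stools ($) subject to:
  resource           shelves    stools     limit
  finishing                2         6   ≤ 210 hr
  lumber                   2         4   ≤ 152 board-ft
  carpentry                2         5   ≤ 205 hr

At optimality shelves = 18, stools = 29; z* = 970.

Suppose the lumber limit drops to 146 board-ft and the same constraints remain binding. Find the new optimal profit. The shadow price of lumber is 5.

Δb = -6, so new z* = 970 + (5)·(-6) = 970 − 30 = 940.

940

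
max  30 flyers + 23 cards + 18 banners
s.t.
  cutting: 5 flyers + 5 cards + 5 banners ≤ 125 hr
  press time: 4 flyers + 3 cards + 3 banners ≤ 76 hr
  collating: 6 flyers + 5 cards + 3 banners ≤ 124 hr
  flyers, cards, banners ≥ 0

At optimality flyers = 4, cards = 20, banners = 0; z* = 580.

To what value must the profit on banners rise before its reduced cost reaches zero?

21

Binding: press time and collating. Non-binding: cutting (5 unused).
By complementary slackness, y = 0 for the non-binding constraint.
From A_Bᵀ y = c: 4·y_press time + 6·y_collating = 30; 3·y_press time + 5·y_collating = 23.
→ y_press time = 6 and y_collating = 1.
banners enters the basis when its profit ≥ yᵀa₃ = 6·3 + 1·3 = 21.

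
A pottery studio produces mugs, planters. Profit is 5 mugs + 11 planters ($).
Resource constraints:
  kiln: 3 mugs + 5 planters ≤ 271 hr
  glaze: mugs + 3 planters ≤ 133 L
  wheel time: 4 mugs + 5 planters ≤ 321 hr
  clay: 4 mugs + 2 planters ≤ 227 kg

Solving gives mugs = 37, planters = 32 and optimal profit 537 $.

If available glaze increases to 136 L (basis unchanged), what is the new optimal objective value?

543

At the optimum: kiln uses 271 of 271 (binding); glaze uses 133 of 133 (binding); wheel time uses 308 of 321 (slack = 13); clay uses 212 of 227 (slack = 15).
Since wheel time, clay are not tight, their duals are 0.
Dual feasibility on the basic columns requires 3·y_kiln + 1·y_glaze = 5, 5·y_kiln + 3·y_glaze = 11.
Solving: y_kiln = 1, y_glaze = 2.
Δz = y_glaze·Δb = 2 × (3) = 6, so new z* = 537 + 6 = 543.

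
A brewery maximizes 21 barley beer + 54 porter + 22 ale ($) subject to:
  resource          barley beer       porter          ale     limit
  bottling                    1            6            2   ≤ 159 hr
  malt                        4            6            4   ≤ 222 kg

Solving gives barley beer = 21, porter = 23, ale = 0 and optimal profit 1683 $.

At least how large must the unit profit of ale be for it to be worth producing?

Both bottling and malt are binding at x*.
The binding rows give the dual system: 1·y_bottling + 4·y_malt = 21 and 6·y_bottling + 6·y_malt = 54.
Solving: y_bottling = 5, y_malt = 4.
ale enters the basis when its profit ≥ yᵀa₃ = 5·2 + 4·4 = 26.

26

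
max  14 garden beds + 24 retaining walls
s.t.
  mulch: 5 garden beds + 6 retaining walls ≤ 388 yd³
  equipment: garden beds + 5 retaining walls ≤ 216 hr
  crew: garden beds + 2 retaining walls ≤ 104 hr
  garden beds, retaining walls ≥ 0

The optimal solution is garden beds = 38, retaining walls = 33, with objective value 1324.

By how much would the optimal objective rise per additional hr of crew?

9

At the optimum: mulch uses 388 of 388 (binding); equipment uses 203 of 216 (slack = 13); crew uses 104 of 104 (binding).
Slack constraints have shadow price 0 (complementary slackness).
The binding rows give the dual system: 5·y_mulch + 1·y_crew = 14 and 6·y_mulch + 2·y_crew = 24.
→ y_mulch = 1 and y_crew = 9.
Shadow price of crew = 9.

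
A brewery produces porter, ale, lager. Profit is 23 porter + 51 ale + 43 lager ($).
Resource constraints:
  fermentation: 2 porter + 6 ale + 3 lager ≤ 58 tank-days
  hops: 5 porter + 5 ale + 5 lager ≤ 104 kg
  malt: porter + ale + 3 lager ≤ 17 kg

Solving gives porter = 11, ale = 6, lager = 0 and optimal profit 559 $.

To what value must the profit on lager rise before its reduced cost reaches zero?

Check each constraint at x*: fermentation 58/58 (tight); hops 85/104 (slack 19); malt 17/17 (tight).
Since hops is not tight, its dual is 0.
From A_Bᵀ y = c: 2·y_fermentation + 1·y_malt = 23; 6·y_fermentation + 1·y_malt = 51.
Solving: y_fermentation = 7, y_malt = 9.
lager enters the basis when its profit ≥ yᵀa₃ = 7·3 + 9·3 = 48.

48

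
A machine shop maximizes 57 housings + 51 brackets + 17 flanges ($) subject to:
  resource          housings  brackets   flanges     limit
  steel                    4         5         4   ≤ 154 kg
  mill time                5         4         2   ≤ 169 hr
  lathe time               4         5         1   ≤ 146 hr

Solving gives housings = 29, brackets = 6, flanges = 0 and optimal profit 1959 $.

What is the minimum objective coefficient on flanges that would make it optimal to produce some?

21

Binding: mill time and lathe time. Non-binding: steel (8 unused).
By complementary slackness, y = 0 for the non-binding constraint.
Dual feasibility on the basic columns requires 5·y_mill time + 4·y_lathe time = 57, 4·y_mill time + 5·y_lathe time = 51.
This yields shadow prices y_mill time = 9, y_lathe time = 3.
flanges enters the basis when its profit ≥ yᵀa₃ = 9·2 + 3·1 = 21.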